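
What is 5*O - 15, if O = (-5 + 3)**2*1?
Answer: 5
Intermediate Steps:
O = 4 (O = (-2)**2*1 = 4*1 = 4)
5*O - 15 = 5*4 - 15 = 20 - 15 = 5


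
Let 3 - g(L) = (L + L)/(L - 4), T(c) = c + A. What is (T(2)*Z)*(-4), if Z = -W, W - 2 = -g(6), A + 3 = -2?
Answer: -60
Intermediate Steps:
A = -5 (A = -3 - 2 = -5)
T(c) = -5 + c (T(c) = c - 5 = -5 + c)
g(L) = 3 - 2*L/(-4 + L) (g(L) = 3 - (L + L)/(L - 4) = 3 - 2*L/(-4 + L))
W = 5 (W = 2 - (-12 + 6)/(-4 + 6) = 2 - (-6)/2 = 2 - 1*(-3) = 2 + 3 = 5)
Z = -5 (Z = -1*5 = -5)
(T(2)*Z)*(-4) = ((-5 + 2)*(-5))*(-4) = -3*(-5)*(-4) = 15*(-4) = -60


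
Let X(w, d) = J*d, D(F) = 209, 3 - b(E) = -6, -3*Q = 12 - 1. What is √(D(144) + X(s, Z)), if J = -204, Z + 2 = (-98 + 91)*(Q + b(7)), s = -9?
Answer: √8233 ≈ 90.736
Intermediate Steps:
Q = -11/3 (Q = -(12 - 1)/3 = -⅓*11 = -11/3 ≈ -3.6667)
b(E) = 9 (b(E) = 3 - 1*(-6) = 3 + 6 = 9)
Z = -118/3 (Z = -2 + (-98 + 91)*(-11/3 + 9) = -2 - 7*16/3 = -2 - 112/3 = -118/3 ≈ -39.333)
X(w, d) = -204*d
√(D(144) + X(s, Z)) = √(209 - 204*(-118/3)) = √(209 + 8024) = √8233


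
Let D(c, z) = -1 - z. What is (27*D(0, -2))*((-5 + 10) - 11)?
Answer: -162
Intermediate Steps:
(27*D(0, -2))*((-5 + 10) - 11) = (27*(-1 - 1*(-2)))*((-5 + 10) - 11) = (27*(-1 + 2))*(5 - 11) = (27*1)*(-6) = 27*(-6) = -162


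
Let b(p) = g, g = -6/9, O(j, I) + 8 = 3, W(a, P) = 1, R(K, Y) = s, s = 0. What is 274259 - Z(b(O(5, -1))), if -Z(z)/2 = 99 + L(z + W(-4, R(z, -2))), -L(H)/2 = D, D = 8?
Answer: 274425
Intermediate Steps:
R(K, Y) = 0
O(j, I) = -5 (O(j, I) = -8 + 3 = -5)
L(H) = -16 (L(H) = -2*8 = -16)
g = -⅔ (g = -6*⅑ = -⅔ ≈ -0.66667)
b(p) = -⅔
Z(z) = -166 (Z(z) = -2*(99 - 16) = -2*83 = -166)
274259 - Z(b(O(5, -1))) = 274259 - 1*(-166) = 274259 + 166 = 274425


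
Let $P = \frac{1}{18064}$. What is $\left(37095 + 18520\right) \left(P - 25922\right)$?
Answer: $- \frac{26042002214305}{18064} \approx -1.4417 \cdot 10^{9}$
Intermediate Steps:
$P = \frac{1}{18064} \approx 5.5359 \cdot 10^{-5}$
$\left(37095 + 18520\right) \left(P - 25922\right) = \left(37095 + 18520\right) \left(\frac{1}{18064} - 25922\right) = 55615 \left(- \frac{468255007}{18064}\right) = - \frac{26042002214305}{18064}$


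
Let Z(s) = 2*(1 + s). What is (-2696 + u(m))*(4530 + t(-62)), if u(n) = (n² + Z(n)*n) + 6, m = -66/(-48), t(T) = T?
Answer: -191700657/16 ≈ -1.1981e+7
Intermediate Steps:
Z(s) = 2 + 2*s
m = 11/8 (m = -66*(-1/48) = 11/8 ≈ 1.3750)
u(n) = 6 + n² + n*(2 + 2*n) (u(n) = (n² + (2 + 2*n)*n) + 6 = (n² + n*(2 + 2*n)) + 6 = 6 + n² + n*(2 + 2*n))
(-2696 + u(m))*(4530 + t(-62)) = (-2696 + (6 + 2*(11/8) + 3*(11/8)²))*(4530 - 62) = (-2696 + (6 + 11/4 + 3*(121/64)))*4468 = (-2696 + (6 + 11/4 + 363/64))*4468 = (-2696 + 923/64)*4468 = -171621/64*4468 = -191700657/16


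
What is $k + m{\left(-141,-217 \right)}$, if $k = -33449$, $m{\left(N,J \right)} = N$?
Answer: $-33590$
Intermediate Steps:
$k + m{\left(-141,-217 \right)} = -33449 - 141 = -33590$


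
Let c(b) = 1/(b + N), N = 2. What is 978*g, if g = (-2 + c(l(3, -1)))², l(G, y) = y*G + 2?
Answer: 978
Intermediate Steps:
l(G, y) = 2 + G*y (l(G, y) = G*y + 2 = 2 + G*y)
c(b) = 1/(2 + b) (c(b) = 1/(b + 2) = 1/(2 + b))
g = 1 (g = (-2 + 1/(2 + (2 + 3*(-1))))² = (-2 + 1/(2 + (2 - 3)))² = (-2 + 1/(2 - 1))² = (-2 + 1/1)² = (-2 + 1)² = (-1)² = 1)
978*g = 978*1 = 978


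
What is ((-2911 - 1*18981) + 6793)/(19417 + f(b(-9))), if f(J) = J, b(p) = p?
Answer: -15099/19408 ≈ -0.77798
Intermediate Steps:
((-2911 - 1*18981) + 6793)/(19417 + f(b(-9))) = ((-2911 - 1*18981) + 6793)/(19417 - 9) = ((-2911 - 18981) + 6793)/19408 = (-21892 + 6793)*(1/19408) = -15099*1/19408 = -15099/19408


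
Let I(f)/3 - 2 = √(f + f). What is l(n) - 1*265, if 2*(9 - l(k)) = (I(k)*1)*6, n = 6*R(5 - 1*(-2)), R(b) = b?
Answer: -274 - 18*√21 ≈ -356.49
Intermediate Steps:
I(f) = 6 + 3*√2*√f (I(f) = 6 + 3*√(f + f) = 6 + 3*√(2*f) = 6 + 3*(√2*√f) = 6 + 3*√2*√f)
n = 42 (n = 6*(5 - 1*(-2)) = 6*(5 + 2) = 6*7 = 42)
l(k) = -9 - 9*√2*√k (l(k) = 9 - (6 + 3*√2*√k)*1*6/2 = 9 - (6 + 3*√2*√k)*6/2 = 9 - (36 + 18*√2*√k)/2 = 9 + (-18 - 9*√2*√k) = -9 - 9*√2*√k)
l(n) - 1*265 = (-9 - 9*√2*√42) - 1*265 = (-9 - 18*√21) - 265 = -274 - 18*√21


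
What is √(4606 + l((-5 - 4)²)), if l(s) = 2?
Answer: 48*√2 ≈ 67.882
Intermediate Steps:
√(4606 + l((-5 - 4)²)) = √(4606 + 2) = √4608 = 48*√2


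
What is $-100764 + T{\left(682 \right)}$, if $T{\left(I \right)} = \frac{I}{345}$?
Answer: $- \frac{34762898}{345} \approx -1.0076 \cdot 10^{5}$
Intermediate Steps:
$T{\left(I \right)} = \frac{I}{345}$ ($T{\left(I \right)} = I \frac{1}{345} = \frac{I}{345}$)
$-100764 + T{\left(682 \right)} = -100764 + \frac{1}{345} \cdot 682 = -100764 + \frac{682}{345} = - \frac{34762898}{345}$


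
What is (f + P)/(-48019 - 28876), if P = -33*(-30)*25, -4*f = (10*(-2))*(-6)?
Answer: -4944/15379 ≈ -0.32148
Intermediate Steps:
f = -30 (f = -10*(-2)*(-6)/4 = -(-5)*(-6) = -¼*120 = -30)
P = 24750 (P = 990*25 = 24750)
(f + P)/(-48019 - 28876) = (-30 + 24750)/(-48019 - 28876) = 24720/(-76895) = 24720*(-1/76895) = -4944/15379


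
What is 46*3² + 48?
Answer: 462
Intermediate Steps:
46*3² + 48 = 46*9 + 48 = 414 + 48 = 462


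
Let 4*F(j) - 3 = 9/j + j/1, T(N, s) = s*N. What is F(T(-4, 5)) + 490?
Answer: 38851/80 ≈ 485.64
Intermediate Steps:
T(N, s) = N*s
F(j) = ¾ + j/4 + 9/(4*j) (F(j) = ¾ + (9/j + j/1)/4 = ¾ + (9/j + j*1)/4 = ¾ + (9/j + j)/4 = ¾ + (j + 9/j)/4 = ¾ + (j/4 + 9/(4*j)) = ¾ + j/4 + 9/(4*j))
F(T(-4, 5)) + 490 = (9 + (-4*5)*(3 - 4*5))/(4*((-4*5))) + 490 = (¼)*(9 - 20*(3 - 20))/(-20) + 490 = (¼)*(-1/20)*(9 - 20*(-17)) + 490 = (¼)*(-1/20)*(9 + 340) + 490 = (¼)*(-1/20)*349 + 490 = -349/80 + 490 = 38851/80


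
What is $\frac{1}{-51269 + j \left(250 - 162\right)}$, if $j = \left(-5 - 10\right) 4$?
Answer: $- \frac{1}{56549} \approx -1.7684 \cdot 10^{-5}$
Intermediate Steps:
$j = -60$ ($j = \left(-15\right) 4 = -60$)
$\frac{1}{-51269 + j \left(250 - 162\right)} = \frac{1}{-51269 - 60 \left(250 - 162\right)} = \frac{1}{-51269 - 5280} = \frac{1}{-56549} = - \frac{1}{56549}$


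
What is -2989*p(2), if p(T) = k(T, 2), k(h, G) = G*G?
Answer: -11956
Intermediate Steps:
k(h, G) = G²
p(T) = 4 (p(T) = 2² = 4)
-2989*p(2) = -2989*4 = -11956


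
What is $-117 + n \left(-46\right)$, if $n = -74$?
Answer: $3287$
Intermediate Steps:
$-117 + n \left(-46\right) = -117 - -3404 = -117 + 3404 = 3287$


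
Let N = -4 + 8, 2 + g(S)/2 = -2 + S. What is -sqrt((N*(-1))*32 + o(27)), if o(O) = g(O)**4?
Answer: -4*sqrt(279833) ≈ -2116.0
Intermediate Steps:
g(S) = -8 + 2*S (g(S) = -4 + 2*(-2 + S) = -4 + (-4 + 2*S) = -8 + 2*S)
o(O) = (-8 + 2*O)**4
N = 4
-sqrt((N*(-1))*32 + o(27)) = -sqrt((4*(-1))*32 + 16*(-4 + 27)**4) = -sqrt(-4*32 + 16*23**4) = -sqrt(-128 + 16*279841) = -sqrt(-128 + 4477456) = -sqrt(4477328) = -4*sqrt(279833)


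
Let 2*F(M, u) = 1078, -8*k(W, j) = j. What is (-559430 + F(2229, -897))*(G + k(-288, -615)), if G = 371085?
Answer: -1659512251845/8 ≈ -2.0744e+11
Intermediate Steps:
k(W, j) = -j/8
F(M, u) = 539 (F(M, u) = (½)*1078 = 539)
(-559430 + F(2229, -897))*(G + k(-288, -615)) = (-559430 + 539)*(371085 - ⅛*(-615)) = -558891*(371085 + 615/8) = -558891*2969295/8 = -1659512251845/8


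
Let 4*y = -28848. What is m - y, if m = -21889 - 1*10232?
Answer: -24909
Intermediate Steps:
y = -7212 (y = (¼)*(-28848) = -7212)
m = -32121 (m = -21889 - 10232 = -32121)
m - y = -32121 - 1*(-7212) = -32121 + 7212 = -24909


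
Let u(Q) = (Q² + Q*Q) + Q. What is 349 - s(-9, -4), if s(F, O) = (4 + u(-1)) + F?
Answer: 353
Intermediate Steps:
u(Q) = Q + 2*Q² (u(Q) = (Q² + Q²) + Q = 2*Q² + Q = Q + 2*Q²)
s(F, O) = 5 + F (s(F, O) = (4 - (1 + 2*(-1))) + F = (4 - (1 - 2)) + F = (4 - 1*(-1)) + F = (4 + 1) + F = 5 + F)
349 - s(-9, -4) = 349 - (5 - 9) = 349 - 1*(-4) = 349 + 4 = 353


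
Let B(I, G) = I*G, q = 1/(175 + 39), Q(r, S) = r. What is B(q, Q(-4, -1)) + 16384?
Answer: 1753086/107 ≈ 16384.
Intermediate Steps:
q = 1/214 ≈ 0.0046729
B(I, G) = G*I
B(q, Q(-4, -1)) + 16384 = -4*1/214 + 16384 = -2/107 + 16384 = 1753086/107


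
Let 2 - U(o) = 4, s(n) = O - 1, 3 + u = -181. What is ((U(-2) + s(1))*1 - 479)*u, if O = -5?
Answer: 89608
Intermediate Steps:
u = -184 (u = -3 - 181 = -184)
s(n) = -6 (s(n) = -5 - 1 = -6)
U(o) = -2 (U(o) = 2 - 1*4 = 2 - 4 = -2)
((U(-2) + s(1))*1 - 479)*u = ((-2 - 6)*1 - 479)*(-184) = (-8*1 - 479)*(-184) = (-8 - 479)*(-184) = -487*(-184) = 89608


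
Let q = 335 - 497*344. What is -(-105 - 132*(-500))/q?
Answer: 65895/170633 ≈ 0.38618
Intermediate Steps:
q = -170633 (q = 335 - 170968 = -170633)
-(-105 - 132*(-500))/q = -(-105 - 132*(-500))/(-170633) = -(-105 + 66000)*(-1)/170633 = -65895*(-1)/170633 = -1*(-65895/170633) = 65895/170633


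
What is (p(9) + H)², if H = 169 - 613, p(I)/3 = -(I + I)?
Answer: 248004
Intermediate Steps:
p(I) = -6*I (p(I) = 3*(-(I + I)) = 3*(-2*I) = -6*I)
H = -444
(p(9) + H)² = (-6*9 - 444)² = (-54 - 444)² = (-498)² = 248004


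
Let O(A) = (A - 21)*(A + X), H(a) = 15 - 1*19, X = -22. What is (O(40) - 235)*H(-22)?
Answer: -428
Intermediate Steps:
H(a) = -4 (H(a) = 15 - 19 = -4)
O(A) = (-22 + A)*(-21 + A) (O(A) = (A - 21)*(A - 22) = (-21 + A)*(-22 + A) = (-22 + A)*(-21 + A))
(O(40) - 235)*H(-22) = ((462 + 40**2 - 43*40) - 235)*(-4) = ((462 + 1600 - 1720) - 235)*(-4) = (342 - 235)*(-4) = 107*(-4) = -428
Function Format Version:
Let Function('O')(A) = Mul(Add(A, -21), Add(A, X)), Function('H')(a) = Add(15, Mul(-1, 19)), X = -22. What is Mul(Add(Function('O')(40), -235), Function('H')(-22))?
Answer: -428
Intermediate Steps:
Function('H')(a) = -4 (Function('H')(a) = Add(15, -19) = -4)
Function('O')(A) = Mul(Add(-22, A), Add(-21, A)) (Function('O')(A) = Mul(Add(A, -21), Add(A, -22)) = Mul(Add(-21, A), Add(-22, A)) = Mul(Add(-22, A), Add(-21, A)))
Mul(Add(Function('O')(40), -235), Function('H')(-22)) = Mul(Add(Add(462, Pow(40, 2), Mul(-43, 40)), -235), -4) = Mul(Add(Add(462, 1600, -1720), -235), -4) = Mul(Add(342, -235), -4) = Mul(107, -4) = -428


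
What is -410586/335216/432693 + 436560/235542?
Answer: 1758917158640713/949009295720136 ≈ 1.8534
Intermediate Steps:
-410586/335216/432693 + 436560/235542 = -410586*1/335216*(1/432693) + 436560*(1/235542) = -205293/167608*1/432693 + 72760/39257 = -68431/24174269448 + 72760/39257 = 1758917158640713/949009295720136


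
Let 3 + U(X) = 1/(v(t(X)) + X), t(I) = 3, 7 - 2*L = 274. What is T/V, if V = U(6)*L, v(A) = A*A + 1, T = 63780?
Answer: 680320/4183 ≈ 162.64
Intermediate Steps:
L = -267/2 (L = 7/2 - ½*274 = 7/2 - 137 = -267/2 ≈ -133.50)
v(A) = 1 + A² (v(A) = A² + 1 = 1 + A²)
U(X) = -3 + 1/(10 + X) (U(X) = -3 + 1/((1 + 3²) + X) = -3 + 1/((1 + 9) + X) = -3 + 1/(10 + X))
V = 12549/32 (V = ((-29 - 3*6)/(10 + 6))*(-267/2) = ((-29 - 18)/16)*(-267/2) = ((1/16)*(-47))*(-267/2) = -47/16*(-267/2) = 12549/32 ≈ 392.16)
T/V = 63780/(12549/32) = 63780*(32/12549) = 680320/4183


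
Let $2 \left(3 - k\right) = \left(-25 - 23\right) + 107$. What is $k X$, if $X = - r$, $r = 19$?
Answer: $\frac{1007}{2} \approx 503.5$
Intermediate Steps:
$k = - \frac{53}{2}$ ($k = 3 - \frac{\left(-25 - 23\right) + 107}{2} = 3 - \frac{-48 + 107}{2} = 3 - \frac{59}{2} = - \frac{53}{2} \approx -26.5$)
$X = -19$ ($X = \left(-1\right) 19 = -19$)
$k X = \left(- \frac{53}{2}\right) \left(-19\right) = \frac{1007}{2}$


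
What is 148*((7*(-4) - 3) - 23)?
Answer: -7992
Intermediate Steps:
148*((7*(-4) - 3) - 23) = 148*((-28 - 3) - 23) = 148*(-31 - 23) = 148*(-54) = -7992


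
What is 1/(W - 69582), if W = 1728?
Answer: -1/67854 ≈ -1.4738e-5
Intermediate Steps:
1/(W - 69582) = 1/(1728 - 69582) = 1/(-67854) = -1/67854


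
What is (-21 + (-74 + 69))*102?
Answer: -2652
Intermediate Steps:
(-21 + (-74 + 69))*102 = (-21 - 5)*102 = -26*102 = -2652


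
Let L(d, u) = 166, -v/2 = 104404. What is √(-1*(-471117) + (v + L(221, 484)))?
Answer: 5*√10499 ≈ 512.32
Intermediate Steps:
v = -208808 (v = -2*104404 = -208808)
√(-1*(-471117) + (v + L(221, 484))) = √(-1*(-471117) + (-208808 + 166)) = √(471117 - 208642) = √262475 = 5*√10499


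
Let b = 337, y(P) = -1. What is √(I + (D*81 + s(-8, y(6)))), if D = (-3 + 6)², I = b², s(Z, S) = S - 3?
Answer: √114294 ≈ 338.07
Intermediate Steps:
s(Z, S) = -3 + S
I = 113569 (I = 337² = 113569)
D = 9 (D = 3² = 9)
√(I + (D*81 + s(-8, y(6)))) = √(113569 + (9*81 + (-3 - 1))) = √(113569 + (729 - 4)) = √(113569 + 725) = √114294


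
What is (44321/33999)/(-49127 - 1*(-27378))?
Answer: -44321/739444251 ≈ -5.9938e-5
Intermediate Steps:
(44321/33999)/(-49127 - 1*(-27378)) = (44321*(1/33999))/(-49127 + 27378) = (44321/33999)/(-21749) = (44321/33999)*(-1/21749) = -44321/739444251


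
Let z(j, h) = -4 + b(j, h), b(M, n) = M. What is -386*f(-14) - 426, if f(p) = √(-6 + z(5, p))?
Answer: -426 - 386*I*√5 ≈ -426.0 - 863.12*I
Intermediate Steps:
z(j, h) = -4 + j
f(p) = I*√5 (f(p) = √(-6 + (-4 + 5)) = √(-6 + 1) = √(-5) = I*√5)
-386*f(-14) - 426 = -386*I*√5 - 426 = -426 - 386*I*√5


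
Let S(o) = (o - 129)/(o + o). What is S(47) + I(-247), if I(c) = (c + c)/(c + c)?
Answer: 6/47 ≈ 0.12766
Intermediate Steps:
S(o) = (-129 + o)/(2*o) (S(o) = (-129 + o)/((2*o)) = (-129 + o)*(1/(2*o)) = (-129 + o)/(2*o))
I(c) = 1 (I(c) = (2*c)/((2*c)) = (2*c)*(1/(2*c)) = 1)
S(47) + I(-247) = (½)*(-129 + 47)/47 + 1 = (½)*(1/47)*(-82) + 1 = -41/47 + 1 = 6/47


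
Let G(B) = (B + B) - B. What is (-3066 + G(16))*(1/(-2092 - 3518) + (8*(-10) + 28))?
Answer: 88974905/561 ≈ 1.5860e+5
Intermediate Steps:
G(B) = B (G(B) = 2*B - B = B)
(-3066 + G(16))*(1/(-2092 - 3518) + (8*(-10) + 28)) = (-3066 + 16)*(1/(-2092 - 3518) + (8*(-10) + 28)) = -3050*(1/(-5610) + (-80 + 28)) = -3050*(-1/5610 - 52) = -3050*(-291721/5610) = 88974905/561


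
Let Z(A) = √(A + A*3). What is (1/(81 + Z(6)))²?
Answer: 2195/14244123 - 36*√6/4748041 ≈ 0.00013553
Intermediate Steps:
Z(A) = 2*√A (Z(A) = √(A + 3*A) = √(4*A) = 2*√A)
(1/(81 + Z(6)))² = (1/(81 + 2*√6))² = (81 + 2*√6)⁻²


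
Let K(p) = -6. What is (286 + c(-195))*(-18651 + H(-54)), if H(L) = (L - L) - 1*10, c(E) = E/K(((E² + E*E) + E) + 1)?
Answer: -11887057/2 ≈ -5.9435e+6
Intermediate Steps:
c(E) = -E/6 (c(E) = E/(-6) = E*(-⅙) = -E/6)
H(L) = -10 (H(L) = 0 - 10 = -10)
(286 + c(-195))*(-18651 + H(-54)) = (286 - ⅙*(-195))*(-18651 - 10) = (286 + 65/2)*(-18661) = (637/2)*(-18661) = -11887057/2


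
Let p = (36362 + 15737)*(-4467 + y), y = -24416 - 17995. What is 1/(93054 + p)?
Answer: -1/2442203868 ≈ -4.0947e-10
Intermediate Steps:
y = -42411
p = -2442296922 (p = (36362 + 15737)*(-4467 - 42411) = 52099*(-46878) = -2442296922)
1/(93054 + p) = 1/(93054 - 2442296922) = 1/(-2442203868) = -1/2442203868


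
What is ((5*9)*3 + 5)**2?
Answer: 19600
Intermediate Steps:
((5*9)*3 + 5)**2 = (45*3 + 5)**2 = (135 + 5)**2 = 140**2 = 19600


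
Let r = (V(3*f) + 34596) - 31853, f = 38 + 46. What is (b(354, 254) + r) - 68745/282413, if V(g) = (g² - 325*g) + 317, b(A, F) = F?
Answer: -4259421611/282413 ≈ -15082.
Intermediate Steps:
f = 84
V(g) = 317 + g² - 325*g
r = -15336 (r = ((317 + (3*84)² - 975*84) + 34596) - 31853 = ((317 + 252² - 325*252) + 34596) - 31853 = ((317 + 63504 - 81900) + 34596) - 31853 = (-18079 + 34596) - 31853 = 16517 - 31853 = -15336)
(b(354, 254) + r) - 68745/282413 = (254 - 15336) - 68745/282413 = -15082 - 68745*1/282413 = -15082 - 68745/282413 = -4259421611/282413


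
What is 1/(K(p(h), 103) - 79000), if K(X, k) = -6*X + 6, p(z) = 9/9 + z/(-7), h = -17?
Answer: -7/553102 ≈ -1.2656e-5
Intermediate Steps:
p(z) = 1 - z/7 (p(z) = 9*(⅑) + z*(-⅐) = 1 - z/7)
K(X, k) = 6 - 6*X
1/(K(p(h), 103) - 79000) = 1/((6 - 6*(1 - ⅐*(-17))) - 79000) = 1/((6 - 6*(1 + 17/7)) - 79000) = 1/((6 - 6*24/7) - 79000) = 1/((6 - 144/7) - 79000) = 1/(-102/7 - 79000) = 1/(-553102/7) = -7/553102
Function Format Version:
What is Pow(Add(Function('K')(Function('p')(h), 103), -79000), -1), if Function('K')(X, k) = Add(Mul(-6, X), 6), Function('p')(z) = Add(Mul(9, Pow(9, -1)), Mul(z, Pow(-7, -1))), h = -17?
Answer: Rational(-7, 553102) ≈ -1.2656e-5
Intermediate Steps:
Function('p')(z) = Add(1, Mul(Rational(-1, 7), z)) (Function('p')(z) = Add(Mul(9, Rational(1, 9)), Mul(z, Rational(-1, 7))) = Add(1, Mul(Rational(-1, 7), z)))
Function('K')(X, k) = Add(6, Mul(-6, X))
Pow(Add(Function('K')(Function('p')(h), 103), -79000), -1) = Pow(Add(Add(6, Mul(-6, Add(1, Mul(Rational(-1, 7), -17)))), -79000), -1) = Pow(Add(Add(6, Mul(-6, Add(1, Rational(17, 7)))), -79000), -1) = Pow(Add(Add(6, Mul(-6, Rational(24, 7))), -79000), -1) = Pow(Add(Add(6, Rational(-144, 7)), -79000), -1) = Pow(Add(Rational(-102, 7), -79000), -1) = Pow(Rational(-553102, 7), -1) = Rational(-7, 553102)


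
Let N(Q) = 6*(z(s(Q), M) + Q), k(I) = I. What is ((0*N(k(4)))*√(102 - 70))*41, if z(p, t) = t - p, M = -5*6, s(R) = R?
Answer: 0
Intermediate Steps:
M = -30
N(Q) = -180 (N(Q) = 6*((-30 - Q) + Q) = 6*(-30) = -180)
((0*N(k(4)))*√(102 - 70))*41 = ((0*(-180))*√(102 - 70))*41 = (0*√32)*41 = (0*(4*√2))*41 = 0*41 = 0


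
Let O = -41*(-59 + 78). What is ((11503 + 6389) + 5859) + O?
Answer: 22972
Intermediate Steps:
O = -779 (O = -41*19 = -779)
((11503 + 6389) + 5859) + O = ((11503 + 6389) + 5859) - 779 = (17892 + 5859) - 779 = 23751 - 779 = 22972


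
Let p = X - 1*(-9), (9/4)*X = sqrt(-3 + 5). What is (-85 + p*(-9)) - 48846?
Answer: -49012 - 4*sqrt(2) ≈ -49018.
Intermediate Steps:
X = 4*sqrt(2)/9 (X = 4*sqrt(-3 + 5)/9 = 4*sqrt(2)/9 ≈ 0.62854)
p = 9 + 4*sqrt(2)/9 (p = 4*sqrt(2)/9 - 1*(-9) = 4*sqrt(2)/9 + 9 = 9 + 4*sqrt(2)/9 ≈ 9.6285)
(-85 + p*(-9)) - 48846 = (-85 + (9 + 4*sqrt(2)/9)*(-9)) - 48846 = (-85 + (-81 - 4*sqrt(2))) - 48846 = (-166 - 4*sqrt(2)) - 48846 = -49012 - 4*sqrt(2)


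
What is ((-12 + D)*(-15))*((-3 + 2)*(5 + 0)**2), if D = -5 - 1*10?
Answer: -10125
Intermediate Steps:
D = -15 (D = -5 - 10 = -15)
((-12 + D)*(-15))*((-3 + 2)*(5 + 0)**2) = ((-12 - 15)*(-15))*((-3 + 2)*(5 + 0)**2) = (-27*(-15))*(-1*5**2) = 405*(-1*25) = 405*(-25) = -10125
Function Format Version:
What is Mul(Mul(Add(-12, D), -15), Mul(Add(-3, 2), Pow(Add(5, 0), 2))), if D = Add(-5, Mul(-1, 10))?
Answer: -10125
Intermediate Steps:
D = -15 (D = Add(-5, -10) = -15)
Mul(Mul(Add(-12, D), -15), Mul(Add(-3, 2), Pow(Add(5, 0), 2))) = Mul(Mul(Add(-12, -15), -15), Mul(Add(-3, 2), Pow(Add(5, 0), 2))) = Mul(Mul(-27, -15), Mul(-1, Pow(5, 2))) = Mul(405, Mul(-1, 25)) = Mul(405, -25) = -10125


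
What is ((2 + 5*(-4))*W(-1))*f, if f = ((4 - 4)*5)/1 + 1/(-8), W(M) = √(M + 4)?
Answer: 9*√3/4 ≈ 3.8971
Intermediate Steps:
W(M) = √(4 + M)
f = -⅛ (f = (0*5)*1 + 1*(-⅛) = 0*1 - ⅛ = 0 - ⅛ = -⅛ ≈ -0.12500)
((2 + 5*(-4))*W(-1))*f = ((2 + 5*(-4))*√(4 - 1))*(-⅛) = ((2 - 20)*√3)*(-⅛) = -18*√3*(-⅛) = 9*√3/4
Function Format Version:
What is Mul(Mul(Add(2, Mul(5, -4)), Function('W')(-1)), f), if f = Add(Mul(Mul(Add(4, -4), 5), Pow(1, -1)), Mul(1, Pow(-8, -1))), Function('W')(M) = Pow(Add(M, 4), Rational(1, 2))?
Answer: Mul(Rational(9, 4), Pow(3, Rational(1, 2))) ≈ 3.8971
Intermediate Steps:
Function('W')(M) = Pow(Add(4, M), Rational(1, 2))
f = Rational(-1, 8) (f = Add(Mul(Mul(0, 5), 1), Mul(1, Rational(-1, 8))) = Add(Mul(0, 1), Rational(-1, 8)) = Add(0, Rational(-1, 8)) = Rational(-1, 8) ≈ -0.12500)
Mul(Mul(Add(2, Mul(5, -4)), Function('W')(-1)), f) = Mul(Mul(Add(2, Mul(5, -4)), Pow(Add(4, -1), Rational(1, 2))), Rational(-1, 8)) = Mul(Mul(Add(2, -20), Pow(3, Rational(1, 2))), Rational(-1, 8)) = Mul(Mul(-18, Pow(3, Rational(1, 2))), Rational(-1, 8)) = Mul(Rational(9, 4), Pow(3, Rational(1, 2)))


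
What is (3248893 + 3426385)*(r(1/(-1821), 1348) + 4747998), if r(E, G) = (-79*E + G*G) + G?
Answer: 79819673592612062/1821 ≈ 4.3833e+13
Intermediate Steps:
r(E, G) = G + G² - 79*E (r(E, G) = (-79*E + G²) + G = (G² - 79*E) + G = G + G² - 79*E)
(3248893 + 3426385)*(r(1/(-1821), 1348) + 4747998) = (3248893 + 3426385)*((1348 + 1348² - 79/(-1821)) + 4747998) = 6675278*((1348 + 1817104 - 79*(-1/1821)) + 4747998) = 6675278*((1348 + 1817104 + 79/1821) + 4747998) = 6675278*(3311401171/1821 + 4747998) = 6675278*(11957505529/1821) = 79819673592612062/1821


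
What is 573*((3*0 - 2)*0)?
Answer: 0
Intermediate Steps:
573*((3*0 - 2)*0) = 573*((0 - 2)*0) = 573*(-2*0) = 573*0 = 0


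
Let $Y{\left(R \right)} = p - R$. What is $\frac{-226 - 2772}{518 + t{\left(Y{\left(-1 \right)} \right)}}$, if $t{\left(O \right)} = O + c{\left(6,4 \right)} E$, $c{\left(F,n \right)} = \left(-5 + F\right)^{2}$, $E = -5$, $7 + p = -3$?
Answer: $- \frac{1499}{252} \approx -5.9484$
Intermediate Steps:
$p = -10$ ($p = -7 - 3 = -10$)
$Y{\left(R \right)} = -10 - R$
$t{\left(O \right)} = -5 + O$ ($t{\left(O \right)} = O + \left(-5 + 6\right)^{2} \left(-5\right) = O + 1^{2} \left(-5\right) = O + 1 \left(-5\right) = O - 5 = -5 + O$)
$\frac{-226 - 2772}{518 + t{\left(Y{\left(-1 \right)} \right)}} = \frac{-226 - 2772}{518 - 14} = - \frac{2998}{518 + \left(-5 + \left(-10 + 1\right)\right)} = - \frac{2998}{518 - 14} = - \frac{2998}{504} = \left(-2998\right) \frac{1}{504} = - \frac{1499}{252}$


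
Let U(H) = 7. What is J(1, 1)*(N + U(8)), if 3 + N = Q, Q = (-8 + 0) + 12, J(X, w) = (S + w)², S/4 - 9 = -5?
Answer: 2312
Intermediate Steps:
S = 16 (S = 36 + 4*(-5) = 36 - 20 = 16)
J(X, w) = (16 + w)²
Q = 4 (Q = -8 + 12 = 4)
N = 1 (N = -3 + 4 = 1)
J(1, 1)*(N + U(8)) = (16 + 1)²*(1 + 7) = 17²*8 = 289*8 = 2312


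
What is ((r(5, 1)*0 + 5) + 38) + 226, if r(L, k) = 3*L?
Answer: 269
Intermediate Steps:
((r(5, 1)*0 + 5) + 38) + 226 = (((3*5)*0 + 5) + 38) + 226 = ((15*0 + 5) + 38) + 226 = ((0 + 5) + 38) + 226 = (5 + 38) + 226 = 43 + 226 = 269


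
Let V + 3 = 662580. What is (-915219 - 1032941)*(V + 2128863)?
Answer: -5438171750400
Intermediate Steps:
V = 662577 (V = -3 + 662580 = 662577)
(-915219 - 1032941)*(V + 2128863) = (-915219 - 1032941)*(662577 + 2128863) = -1948160*2791440 = -5438171750400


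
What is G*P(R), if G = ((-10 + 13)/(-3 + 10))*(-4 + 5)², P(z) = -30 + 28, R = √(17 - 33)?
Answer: -6/7 ≈ -0.85714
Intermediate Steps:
R = 4*I (R = √(-16) = 4*I ≈ 4.0*I)
P(z) = -2
G = 3/7 (G = (3/7)*1² = (3*(⅐))*1 = (3/7)*1 = 3/7 ≈ 0.42857)
G*P(R) = (3/7)*(-2) = -6/7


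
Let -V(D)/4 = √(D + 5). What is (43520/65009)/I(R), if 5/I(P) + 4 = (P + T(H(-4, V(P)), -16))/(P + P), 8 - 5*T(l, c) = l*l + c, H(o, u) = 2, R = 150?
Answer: -2276096/4875675 ≈ -0.46683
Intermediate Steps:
V(D) = -4*√(5 + D) (V(D) = -4*√(D + 5) = -4*√(5 + D))
T(l, c) = 8/5 - c/5 - l²/5 (T(l, c) = 8/5 - (l*l + c)/5 = 8/5 - (l² + c)/5 = 8/5 - (c + l²)/5 = 8/5 + (-c/5 - l²/5) = 8/5 - c/5 - l²/5)
I(P) = 5/(-4 + (4 + P)/(2*P)) (I(P) = 5/(-4 + (P + (8/5 - ⅕*(-16) - ⅕*2²))/(P + P)) = 5/(-4 + (P + (8/5 + 16/5 - ⅕*4))/((2*P))) = 5/(-4 + (P + (8/5 + 16/5 - ⅘))*(1/(2*P))) = 5/(-4 + (P + 4)*(1/(2*P))) = 5/(-4 + (4 + P)*(1/(2*P))) = 5/(-4 + (4 + P)/(2*P)))
(43520/65009)/I(R) = (43520/65009)/((-10*150/(-4 + 7*150))) = (43520*(1/65009))/((-10*150/(-4 + 1050))) = 43520/(65009*((-10*150/1046))) = 43520/(65009*((-10*150*1/1046))) = 43520/(65009*(-750/523)) = (43520/65009)*(-523/750) = -2276096/4875675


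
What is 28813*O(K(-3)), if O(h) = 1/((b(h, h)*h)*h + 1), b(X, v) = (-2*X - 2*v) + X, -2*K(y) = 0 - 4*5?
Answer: -28813/2999 ≈ -9.6075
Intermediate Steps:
K(y) = 10 (K(y) = -(0 - 4*5)/2 = -(0 - 20)/2 = -1/2*(-20) = 10)
b(X, v) = -X - 2*v
O(h) = 1/(1 - 3*h**3) (O(h) = 1/(((-h - 2*h)*h)*h + 1) = 1/(((-3*h)*h)*h + 1) = 1/((-3*h**2)*h + 1) = 1/(-3*h**3 + 1) = 1/(1 - 3*h**3))
28813*O(K(-3)) = 28813/(1 - 3*10**3) = 28813/(1 - 3*1000) = 28813/(1 - 3000) = 28813/(-2999) = 28813*(-1/2999) = -28813/2999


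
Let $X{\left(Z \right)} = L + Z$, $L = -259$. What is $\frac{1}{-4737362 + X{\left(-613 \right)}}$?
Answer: $- \frac{1}{4738234} \approx -2.1105 \cdot 10^{-7}$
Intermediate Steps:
$X{\left(Z \right)} = -259 + Z$
$\frac{1}{-4737362 + X{\left(-613 \right)}} = \frac{1}{-4737362 - 872} = \frac{1}{-4738234} = - \frac{1}{4738234}$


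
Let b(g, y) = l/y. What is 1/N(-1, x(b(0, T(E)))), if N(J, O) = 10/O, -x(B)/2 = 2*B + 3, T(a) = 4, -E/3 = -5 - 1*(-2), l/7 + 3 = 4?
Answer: -13/10 ≈ -1.3000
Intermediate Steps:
l = 7 (l = -21 + 7*4 = -21 + 28 = 7)
E = 9 (E = -3*(-5 - 1*(-2)) = -3*(-5 + 2) = -3*(-3) = 9)
b(g, y) = 7/y
x(B) = -6 - 4*B (x(B) = -2*(2*B + 3) = -2*(3 + 2*B) = -6 - 4*B)
1/N(-1, x(b(0, T(E)))) = 1/(10/(-6 - 28/4)) = 1/(10/(-6 - 4*7/4)) = 1/(10/(-6 - 7)) = 1/(10/(-13)) = 1/(10*(-1/13)) = 1/(-10/13) = -13/10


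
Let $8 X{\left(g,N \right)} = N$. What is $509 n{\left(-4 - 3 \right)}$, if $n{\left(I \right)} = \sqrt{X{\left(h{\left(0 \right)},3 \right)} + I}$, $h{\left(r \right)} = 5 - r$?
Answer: $\frac{509 i \sqrt{106}}{4} \approx 1310.1 i$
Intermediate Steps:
$X{\left(g,N \right)} = \frac{N}{8}$
$n{\left(I \right)} = \sqrt{\frac{3}{8} + I}$ ($n{\left(I \right)} = \sqrt{\frac{1}{8} \cdot 3 + I} = \sqrt{\frac{3}{8} + I}$)
$509 n{\left(-4 - 3 \right)} = 509 \frac{\sqrt{6 + 16 \left(-4 - 3\right)}}{4} = 509 \frac{\sqrt{6 + 16 \left(-7\right)}}{4} = 509 \frac{\sqrt{6 - 112}}{4} = 509 \frac{\sqrt{-106}}{4} = 509 \frac{i \sqrt{106}}{4} = \frac{509 i \sqrt{106}}{4}$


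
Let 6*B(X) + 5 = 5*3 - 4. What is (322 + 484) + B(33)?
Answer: 807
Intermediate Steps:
B(X) = 1 (B(X) = -⅚ + (5*3 - 4)/6 = -⅚ + (15 - 4)/6 = -⅚ + (⅙)*11 = -⅚ + 11/6 = 1)
(322 + 484) + B(33) = (322 + 484) + 1 = 806 + 1 = 807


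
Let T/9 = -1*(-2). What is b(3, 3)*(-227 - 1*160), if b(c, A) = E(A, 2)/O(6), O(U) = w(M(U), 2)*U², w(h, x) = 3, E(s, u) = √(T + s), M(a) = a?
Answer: -43*√21/12 ≈ -16.421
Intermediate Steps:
T = 18 (T = 9*(-1*(-2)) = 9*2 = 18)
E(s, u) = √(18 + s)
O(U) = 3*U²
b(c, A) = √(18 + A)/108 (b(c, A) = √(18 + A)/((3*6²)) = √(18 + A)/((3*36)) = √(18 + A)/108)
b(3, 3)*(-227 - 1*160) = (√(18 + 3)/108)*(-227 - 1*160) = (√21/108)*(-227 - 160) = (√21/108)*(-387) = -43*√21/12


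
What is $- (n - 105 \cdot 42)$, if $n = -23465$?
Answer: $27875$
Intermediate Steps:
$- (n - 105 \cdot 42) = - (-23465 - 105 \cdot 42) = - (-23465 - 4410) = \left(-1\right) \left(-27875\right) = 27875$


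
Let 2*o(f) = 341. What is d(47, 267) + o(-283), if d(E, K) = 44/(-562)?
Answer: 95777/562 ≈ 170.42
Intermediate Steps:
o(f) = 341/2 (o(f) = (½)*341 = 341/2)
d(E, K) = -22/281 (d(E, K) = 44*(-1/562) = -22/281)
d(47, 267) + o(-283) = -22/281 + 341/2 = 95777/562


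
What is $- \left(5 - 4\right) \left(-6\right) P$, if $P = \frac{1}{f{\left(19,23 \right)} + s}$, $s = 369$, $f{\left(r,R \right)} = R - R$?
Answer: $\frac{2}{123} \approx 0.01626$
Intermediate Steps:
$f{\left(r,R \right)} = 0$
$P = \frac{1}{369}$ ($P = \frac{1}{0 + 369} = \frac{1}{369} \approx 0.00271$)
$- \left(5 - 4\right) \left(-6\right) P = - \frac{\left(5 - 4\right) \left(-6\right)}{369} = - \frac{1 \left(-6\right)}{369} = - \frac{-6}{369} = \left(-1\right) \left(- \frac{2}{123}\right) = \frac{2}{123}$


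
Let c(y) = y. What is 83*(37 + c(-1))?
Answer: 2988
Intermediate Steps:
83*(37 + c(-1)) = 83*(37 - 1) = 83*36 = 2988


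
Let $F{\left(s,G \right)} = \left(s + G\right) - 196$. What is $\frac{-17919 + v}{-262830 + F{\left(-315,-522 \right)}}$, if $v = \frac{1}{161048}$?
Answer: $\frac{2885819111}{42494608424} \approx 0.06791$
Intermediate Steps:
$v = \frac{1}{161048} \approx 6.2093 \cdot 10^{-6}$
$F{\left(s,G \right)} = -196 + G + s$ ($F{\left(s,G \right)} = \left(G + s\right) - 196 = -196 + G + s$)
$\frac{-17919 + v}{-262830 + F{\left(-315,-522 \right)}} = \frac{-17919 + \frac{1}{161048}}{-262830 - 1033} = - \frac{2885819111}{161048 \left(-262830 - 1033\right)} = - \frac{2885819111}{161048 \left(-263863\right)} = \left(- \frac{2885819111}{161048}\right) \left(- \frac{1}{263863}\right) = \frac{2885819111}{42494608424}$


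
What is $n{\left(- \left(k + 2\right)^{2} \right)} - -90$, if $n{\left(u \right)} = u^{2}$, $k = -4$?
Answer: $106$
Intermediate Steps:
$n{\left(- \left(k + 2\right)^{2} \right)} - -90 = \left(- \left(-4 + 2\right)^{2}\right)^{2} - -90 = \left(- \left(-2\right)^{2}\right)^{2} + 90 = \left(\left(-1\right) 4\right)^{2} + 90 = \left(-4\right)^{2} + 90 = 16 + 90 = 106$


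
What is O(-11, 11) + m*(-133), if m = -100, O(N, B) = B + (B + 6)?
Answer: 13328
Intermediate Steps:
O(N, B) = 6 + 2*B (O(N, B) = B + (6 + B) = 6 + 2*B)
O(-11, 11) + m*(-133) = (6 + 2*11) - 100*(-133) = (6 + 22) + 13300 = 28 + 13300 = 13328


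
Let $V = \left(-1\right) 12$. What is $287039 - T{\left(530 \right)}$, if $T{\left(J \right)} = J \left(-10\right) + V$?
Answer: $292351$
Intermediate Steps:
$V = -12$
$T{\left(J \right)} = -12 - 10 J$ ($T{\left(J \right)} = J \left(-10\right) - 12 = - 10 J - 12 = -12 - 10 J$)
$287039 - T{\left(530 \right)} = 287039 - \left(-12 - 5300\right) = 287039 - -5312 = 287039 + 5312 = 292351$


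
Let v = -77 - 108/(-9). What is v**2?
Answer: 4225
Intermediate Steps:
v = -65 (v = -77 - 108*(-1/9) = -77 + 12 = -65)
v**2 = (-65)**2 = 4225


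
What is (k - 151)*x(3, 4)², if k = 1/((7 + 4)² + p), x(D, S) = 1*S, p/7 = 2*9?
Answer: -596736/247 ≈ -2415.9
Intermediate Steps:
p = 126 (p = 7*(2*9) = 7*18 = 126)
x(D, S) = S
k = 1/247 (k = 1/((7 + 4)² + 126) = 1/(11² + 126) = 1/(121 + 126) = 1/247 ≈ 0.0040486)
(k - 151)*x(3, 4)² = (1/247 - 151)*4² = -37296/247*16 = -596736/247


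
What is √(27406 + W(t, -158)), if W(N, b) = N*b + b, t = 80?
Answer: 4*√913 ≈ 120.86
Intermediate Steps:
W(N, b) = b + N*b
√(27406 + W(t, -158)) = √(27406 - 158*(1 + 80)) = √(27406 - 158*81) = √(27406 - 12798) = √14608 = 4*√913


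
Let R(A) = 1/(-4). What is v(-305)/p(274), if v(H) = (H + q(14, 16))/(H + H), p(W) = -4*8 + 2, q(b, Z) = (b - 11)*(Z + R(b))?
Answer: -1031/73200 ≈ -0.014085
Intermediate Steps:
R(A) = -¼
q(b, Z) = (-11 + b)*(-¼ + Z) (q(b, Z) = (b - 11)*(Z - ¼) = (-11 + b)*(-¼ + Z))
p(W) = -30 (p(W) = -32 + 2 = -30)
v(H) = (189/4 + H)/(2*H) (v(H) = (H + (11/4 - 11*16 - ¼*14 + 16*14))/(H + H) = (H + (11/4 - 176 - 7/2 + 224))/((2*H)) = (H + 189/4)*(1/(2*H)) = (189/4 + H)*(1/(2*H)) = (189/4 + H)/(2*H))
v(-305)/p(274) = ((⅛)*(189 + 4*(-305))/(-305))/(-30) = ((⅛)*(-1/305)*(189 - 1220))*(-1/30) = ((⅛)*(-1/305)*(-1031))*(-1/30) = (1031/2440)*(-1/30) = -1031/73200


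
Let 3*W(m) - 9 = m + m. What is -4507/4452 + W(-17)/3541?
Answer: -5332129/5254844 ≈ -1.0147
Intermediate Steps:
W(m) = 3 + 2*m/3 (W(m) = 3 + (m + m)/3 = 3 + (2*m)/3 = 3 + 2*m/3)
-4507/4452 + W(-17)/3541 = -4507/4452 + (3 + (2/3)*(-17))/3541 = -4507*1/4452 + (3 - 34/3)*(1/3541) = -4507/4452 - 25/3*1/3541 = -4507/4452 - 25/10623 = -5332129/5254844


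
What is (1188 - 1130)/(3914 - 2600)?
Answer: 29/657 ≈ 0.044140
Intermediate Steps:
(1188 - 1130)/(3914 - 2600) = 58/1314 = 58*(1/1314) = 29/657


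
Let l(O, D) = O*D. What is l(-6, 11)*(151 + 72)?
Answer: -14718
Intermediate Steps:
l(O, D) = D*O
l(-6, 11)*(151 + 72) = (11*(-6))*(151 + 72) = -66*223 = -14718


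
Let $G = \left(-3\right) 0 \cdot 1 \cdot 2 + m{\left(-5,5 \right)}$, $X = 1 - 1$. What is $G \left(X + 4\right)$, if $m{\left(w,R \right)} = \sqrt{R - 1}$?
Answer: $8$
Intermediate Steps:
$m{\left(w,R \right)} = \sqrt{-1 + R}$
$X = 0$ ($X = 1 - 1 = 0$)
$G = 2$ ($G = \left(-3\right) 0 \cdot 1 \cdot 2 + \sqrt{-1 + 5} = 0 \cdot 1 \cdot 2 + \sqrt{4} = 0 \cdot 2 + 2 = 0 + 2 = 2$)
$G \left(X + 4\right) = 2 \left(0 + 4\right) = 2 \cdot 4 = 8$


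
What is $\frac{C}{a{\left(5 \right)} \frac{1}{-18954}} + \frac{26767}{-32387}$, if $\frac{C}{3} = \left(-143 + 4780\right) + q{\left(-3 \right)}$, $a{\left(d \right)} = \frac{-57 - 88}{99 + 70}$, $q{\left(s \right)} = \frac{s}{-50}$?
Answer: $\frac{36079646998603754}{117402875} \approx 3.0731 \cdot 10^{8}$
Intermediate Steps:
$q{\left(s \right)} = - \frac{s}{50}$ ($q{\left(s \right)} = s \left(- \frac{1}{50}\right) = - \frac{s}{50}$)
$a{\left(d \right)} = - \frac{145}{169}$
$C = \frac{695559}{50}$ ($C = 3 \left(\left(-143 + 4780\right) - - \frac{3}{50}\right) = 3 \left(4637 + \frac{3}{50}\right) = 3 \cdot \frac{231853}{50} = \frac{695559}{50} \approx 13911.0$)
$\frac{C}{a{\left(5 \right)} \frac{1}{-18954}} + \frac{26767}{-32387} = \frac{695559}{50 \left(- \frac{145}{169 \left(-18954\right)}\right)} + \frac{26767}{-32387} = \frac{695559}{50 \left(\left(- \frac{145}{169}\right) \left(- \frac{1}{18954}\right)\right)} + 26767 \left(- \frac{1}{32387}\right) = \frac{695559}{50 \cdot \frac{145}{3203226}} - \frac{26767}{32387} = \frac{695559}{50} \cdot \frac{3203226}{145} - \frac{26767}{32387} = \frac{1114016336667}{3625} - \frac{26767}{32387} = \frac{36079646998603754}{117402875}$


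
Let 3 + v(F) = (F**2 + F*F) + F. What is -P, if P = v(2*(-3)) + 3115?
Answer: -3178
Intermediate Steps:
v(F) = -3 + F + 2*F**2 (v(F) = -3 + ((F**2 + F*F) + F) = -3 + ((F**2 + F**2) + F) = -3 + (2*F**2 + F) = -3 + (F + 2*F**2) = -3 + F + 2*F**2)
P = 3178 (P = (-3 + 2*(-3) + 2*(2*(-3))**2) + 3115 = (-3 - 6 + 2*(-6)**2) + 3115 = (-3 - 6 + 2*36) + 3115 = (-3 - 6 + 72) + 3115 = 63 + 3115 = 3178)
-P = -1*3178 = -3178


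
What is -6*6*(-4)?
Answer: 144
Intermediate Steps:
-6*6*(-4) = -36*(-4) = 144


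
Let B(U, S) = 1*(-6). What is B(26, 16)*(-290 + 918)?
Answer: -3768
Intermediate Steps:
B(U, S) = -6
B(26, 16)*(-290 + 918) = -6*(-290 + 918) = -6*628 = -3768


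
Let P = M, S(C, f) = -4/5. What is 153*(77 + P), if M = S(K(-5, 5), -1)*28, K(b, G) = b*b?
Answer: 41769/5 ≈ 8353.8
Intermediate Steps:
K(b, G) = b²
S(C, f) = -⅘ (S(C, f) = -4*⅕ = -⅘)
M = -112/5 (M = -⅘*28 = -112/5 ≈ -22.400)
P = -112/5 ≈ -22.400
153*(77 + P) = 153*(77 - 112/5) = 153*(273/5) = 41769/5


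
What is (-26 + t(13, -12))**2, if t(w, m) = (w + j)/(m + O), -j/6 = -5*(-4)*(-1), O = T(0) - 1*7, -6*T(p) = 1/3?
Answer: 2611456/2401 ≈ 1087.7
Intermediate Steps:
T(p) = -1/18 (T(p) = -1/6/3 = -1/6*1/3 = -1/18)
O = -127/18 (O = -1/18 - 1*7 = -1/18 - 7 = -127/18 ≈ -7.0556)
j = 120 (j = -6*(-5*(-4))*(-1) = -120*(-1) = -6*(-20) = 120)
t(w, m) = (120 + w)/(-127/18 + m) (t(w, m) = (w + 120)/(m - 127/18) = (120 + w)/(-127/18 + m))
(-26 + t(13, -12))**2 = (-26 + 18*(120 + 13)/(-127 + 18*(-12)))**2 = (-26 + 18*133/(-127 - 216))**2 = (-26 + 18*133/(-343))**2 = (-26 + 18*(-1/343)*133)**2 = (-26 - 342/49)**2 = (-1616/49)**2 = 2611456/2401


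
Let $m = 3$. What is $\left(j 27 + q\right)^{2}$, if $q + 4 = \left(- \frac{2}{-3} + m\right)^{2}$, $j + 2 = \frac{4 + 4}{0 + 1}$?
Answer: $\frac{2380849}{81} \approx 29393.0$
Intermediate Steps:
$j = 6$ ($j = -2 + \frac{4 + 4}{0 + 1} = -2 + \frac{8}{1} = -2 + 8 \cdot 1 = -2 + 8 = 6$)
$q = \frac{85}{9}$ ($q = -4 + \left(- \frac{2}{-3} + 3\right)^{2} = -4 + \left(\left(-2\right) \left(- \frac{1}{3}\right) + 3\right)^{2} = -4 + \left(\frac{2}{3} + 3\right)^{2} = -4 + \left(\frac{11}{3}\right)^{2} = -4 + \frac{121}{9} = \frac{85}{9} \approx 9.4444$)
$\left(j 27 + q\right)^{2} = \left(6 \cdot 27 + \frac{85}{9}\right)^{2} = \left(162 + \frac{85}{9}\right)^{2} = \left(\frac{1543}{9}\right)^{2} = \frac{2380849}{81}$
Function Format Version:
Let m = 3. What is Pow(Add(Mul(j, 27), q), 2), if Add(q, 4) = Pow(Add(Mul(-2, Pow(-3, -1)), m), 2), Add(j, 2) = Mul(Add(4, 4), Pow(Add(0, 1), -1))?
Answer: Rational(2380849, 81) ≈ 29393.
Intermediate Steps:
j = 6 (j = Add(-2, Mul(Add(4, 4), Pow(Add(0, 1), -1))) = Add(-2, Mul(8, Pow(1, -1))) = Add(-2, Mul(8, 1)) = Add(-2, 8) = 6)
q = Rational(85, 9) (q = Add(-4, Pow(Add(Mul(-2, Pow(-3, -1)), 3), 2)) = Add(-4, Pow(Add(Mul(-2, Rational(-1, 3)), 3), 2)) = Add(-4, Pow(Add(Rational(2, 3), 3), 2)) = Add(-4, Pow(Rational(11, 3), 2)) = Add(-4, Rational(121, 9)) = Rational(85, 9) ≈ 9.4444)
Pow(Add(Mul(j, 27), q), 2) = Pow(Add(Mul(6, 27), Rational(85, 9)), 2) = Pow(Add(162, Rational(85, 9)), 2) = Pow(Rational(1543, 9), 2) = Rational(2380849, 81)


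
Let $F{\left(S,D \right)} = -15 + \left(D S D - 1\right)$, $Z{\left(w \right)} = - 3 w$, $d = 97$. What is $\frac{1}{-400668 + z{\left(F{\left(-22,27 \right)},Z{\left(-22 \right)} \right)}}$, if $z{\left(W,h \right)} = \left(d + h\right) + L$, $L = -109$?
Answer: $- \frac{1}{400614} \approx -2.4962 \cdot 10^{-6}$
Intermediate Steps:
$F{\left(S,D \right)} = -16 + S D^{2}$ ($F{\left(S,D \right)} = -15 + \left(S D^{2} - 1\right) = -15 + \left(-1 + S D^{2}\right) = -16 + S D^{2}$)
$z{\left(W,h \right)} = -12 + h$ ($z{\left(W,h \right)} = \left(97 + h\right) - 109 = -12 + h$)
$\frac{1}{-400668 + z{\left(F{\left(-22,27 \right)},Z{\left(-22 \right)} \right)}} = \frac{1}{-400668 - -54} = \frac{1}{-400668 + \left(-12 + 66\right)} = \frac{1}{-400668 + 54} = \frac{1}{-400614} = - \frac{1}{400614}$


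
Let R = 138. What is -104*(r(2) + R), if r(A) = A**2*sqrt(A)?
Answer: -14352 - 416*sqrt(2) ≈ -14940.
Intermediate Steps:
r(A) = A**(5/2)
-104*(r(2) + R) = -104*(2**(5/2) + 138) = -104*(4*sqrt(2) + 138) = -104*(138 + 4*sqrt(2)) = -14352 - 416*sqrt(2)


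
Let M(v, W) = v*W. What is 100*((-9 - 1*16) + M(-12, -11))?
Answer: 10700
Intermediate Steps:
M(v, W) = W*v
100*((-9 - 1*16) + M(-12, -11)) = 100*((-9 - 1*16) - 11*(-12)) = 100*((-9 - 16) + 132) = 100*(-25 + 132) = 100*107 = 10700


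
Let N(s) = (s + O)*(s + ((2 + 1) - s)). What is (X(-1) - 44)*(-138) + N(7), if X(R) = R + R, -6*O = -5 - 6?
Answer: 12749/2 ≈ 6374.5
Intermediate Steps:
O = 11/6 (O = -(-5 - 6)/6 = -⅙*(-11) = 11/6 ≈ 1.8333)
N(s) = 11/2 + 3*s (N(s) = (s + 11/6)*(s + ((2 + 1) - s)) = (11/6 + s)*(s + (3 - s)) = (11/6 + s)*3 = 11/2 + 3*s)
X(R) = 2*R
(X(-1) - 44)*(-138) + N(7) = (2*(-1) - 44)*(-138) + (11/2 + 3*7) = (-2 - 44)*(-138) + (11/2 + 21) = -46*(-138) + 53/2 = 6348 + 53/2 = 12749/2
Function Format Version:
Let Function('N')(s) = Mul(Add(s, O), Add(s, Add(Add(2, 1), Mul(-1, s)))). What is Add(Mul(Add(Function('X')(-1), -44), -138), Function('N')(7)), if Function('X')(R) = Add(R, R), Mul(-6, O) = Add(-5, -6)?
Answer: Rational(12749, 2) ≈ 6374.5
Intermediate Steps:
O = Rational(11, 6) (O = Mul(Rational(-1, 6), Add(-5, -6)) = Mul(Rational(-1, 6), -11) = Rational(11, 6) ≈ 1.8333)
Function('N')(s) = Add(Rational(11, 2), Mul(3, s)) (Function('N')(s) = Mul(Add(s, Rational(11, 6)), Add(s, Add(Add(2, 1), Mul(-1, s)))) = Mul(Add(Rational(11, 6), s), Add(s, Add(3, Mul(-1, s)))) = Mul(Add(Rational(11, 6), s), 3) = Add(Rational(11, 2), Mul(3, s)))
Function('X')(R) = Mul(2, R)
Add(Mul(Add(Function('X')(-1), -44), -138), Function('N')(7)) = Add(Mul(Add(Mul(2, -1), -44), -138), Add(Rational(11, 2), Mul(3, 7))) = Add(Mul(Add(-2, -44), -138), Add(Rational(11, 2), 21)) = Add(Mul(-46, -138), Rational(53, 2)) = Add(6348, Rational(53, 2)) = Rational(12749, 2)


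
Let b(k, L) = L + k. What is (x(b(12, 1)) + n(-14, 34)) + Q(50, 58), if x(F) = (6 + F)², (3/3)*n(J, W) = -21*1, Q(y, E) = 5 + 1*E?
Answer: 403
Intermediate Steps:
Q(y, E) = 5 + E
n(J, W) = -21 (n(J, W) = -21*1 = -21)
(x(b(12, 1)) + n(-14, 34)) + Q(50, 58) = ((6 + (1 + 12))² - 21) + (5 + 58) = ((6 + 13)² - 21) + 63 = (19² - 21) + 63 = (361 - 21) + 63 = 340 + 63 = 403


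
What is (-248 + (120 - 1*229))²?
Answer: 127449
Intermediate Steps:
(-248 + (120 - 1*229))² = (-248 + (120 - 229))² = (-248 - 109)² = (-357)² = 127449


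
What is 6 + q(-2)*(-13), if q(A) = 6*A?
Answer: 162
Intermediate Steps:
6 + q(-2)*(-13) = 6 + (6*(-2))*(-13) = 6 - 12*(-13) = 6 + 156 = 162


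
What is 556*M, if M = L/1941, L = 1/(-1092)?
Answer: -139/529893 ≈ -0.00026232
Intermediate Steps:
L = -1/1092 ≈ -0.00091575
M = -1/2119572 (M = -1/1092/1941 = -1/1092*1/1941 = -1/2119572 ≈ -4.7179e-7)
556*M = 556*(-1/2119572) = -139/529893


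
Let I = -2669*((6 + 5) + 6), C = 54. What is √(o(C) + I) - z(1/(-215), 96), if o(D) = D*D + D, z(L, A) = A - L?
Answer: -20641/215 + I*√42403 ≈ -96.005 + 205.92*I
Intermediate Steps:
o(D) = D + D² (o(D) = D² + D = D + D²)
I = -45373 (I = -2669*(11 + 6) = -2669*17 = -45373)
√(o(C) + I) - z(1/(-215), 96) = √(54*(1 + 54) - 45373) - (96 - 1/(-215)) = √(54*55 - 45373) - (96 - 1*(-1/215)) = √(2970 - 45373) - (96 + 1/215) = √(-42403) - 1*20641/215 = I*√42403 - 20641/215 = -20641/215 + I*√42403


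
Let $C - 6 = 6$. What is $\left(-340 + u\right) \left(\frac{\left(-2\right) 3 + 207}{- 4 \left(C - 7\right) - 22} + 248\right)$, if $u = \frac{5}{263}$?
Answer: $- \frac{304458075}{3682} \approx -82688.0$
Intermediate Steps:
$u = \frac{5}{263}$ ($u = 5 \cdot \frac{1}{263} = \frac{5}{263} \approx 0.019011$)
$C = 12$ ($C = 6 + 6 = 12$)
$\left(-340 + u\right) \left(\frac{\left(-2\right) 3 + 207}{- 4 \left(C - 7\right) - 22} + 248\right) = \left(-340 + \frac{5}{263}\right) \left(\frac{\left(-2\right) 3 + 207}{- 4 \left(12 - 7\right) - 22} + 248\right) = - \frac{89415 \left(\frac{-6 + 207}{\left(-4\right) 5 - 22} + 248\right)}{263} = - \frac{89415 \left(\frac{201}{-20 - 22} + 248\right)}{263} = - \frac{89415 \left(\frac{201}{-42} + 248\right)}{263} = - \frac{89415 \left(201 \left(- \frac{1}{42}\right) + 248\right)}{263} = - \frac{89415 \left(- \frac{67}{14} + 248\right)}{263} = \left(- \frac{89415}{263}\right) \frac{3405}{14} = - \frac{304458075}{3682}$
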